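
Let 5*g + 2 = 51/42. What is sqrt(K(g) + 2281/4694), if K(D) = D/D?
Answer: 15*sqrt(145514)/4694 ≈ 1.2190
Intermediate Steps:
g = -11/70 (g = -2/5 + (51/42)/5 = -2/5 + (51*(1/42))/5 = -2/5 + (1/5)*(17/14) = -2/5 + 17/70 = -11/70 ≈ -0.15714)
K(D) = 1
sqrt(K(g) + 2281/4694) = sqrt(1 + 2281/4694) = sqrt(6975/4694) = 15*sqrt(145514)/4694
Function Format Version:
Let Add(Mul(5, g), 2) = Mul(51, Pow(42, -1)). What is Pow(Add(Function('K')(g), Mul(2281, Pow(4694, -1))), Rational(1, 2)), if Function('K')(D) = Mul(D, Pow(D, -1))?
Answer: Mul(Rational(15, 4694), Pow(145514, Rational(1, 2))) ≈ 1.2190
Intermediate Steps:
g = Rational(-11, 70) (g = Add(Rational(-2, 5), Mul(Rational(1, 5), Mul(51, Pow(42, -1)))) = Add(Rational(-2, 5), Mul(Rational(1, 5), Mul(51, Rational(1, 42)))) = Add(Rational(-2, 5), Mul(Rational(1, 5), Rational(17, 14))) = Add(Rational(-2, 5), Rational(17, 70)) = Rational(-11, 70) ≈ -0.15714)
Function('K')(D) = 1
Pow(Add(Function('K')(g), Mul(2281, Pow(4694, -1))), Rational(1, 2)) = Pow(Add(1, Mul(2281, Pow(4694, -1))), Rational(1, 2)) = Pow(Add(1, Mul(2281, Rational(1, 4694))), Rational(1, 2)) = Pow(Add(1, Rational(2281, 4694)), Rational(1, 2)) = Pow(Rational(6975, 4694), Rational(1, 2)) = Mul(Rational(15, 4694), Pow(145514, Rational(1, 2)))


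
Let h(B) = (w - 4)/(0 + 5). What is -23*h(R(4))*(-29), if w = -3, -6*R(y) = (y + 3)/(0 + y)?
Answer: -4669/5 ≈ -933.80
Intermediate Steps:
R(y) = -(3 + y)/(6*y) (R(y) = -(y + 3)/(6*(0 + y)) = -(3 + y)/(6*y))
h(B) = -7/5 (h(B) = (-3 - 4)/(0 + 5) = -7/5)
-23*h(R(4))*(-29) = -23*(-7/5)*(-29) = (161/5)*(-29) = -4669/5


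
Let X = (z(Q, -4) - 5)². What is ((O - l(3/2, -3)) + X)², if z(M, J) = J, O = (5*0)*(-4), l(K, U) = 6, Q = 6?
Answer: 5625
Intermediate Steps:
O = 0 (O = 0*(-4) = 0)
X = 81 (X = (-4 - 5)² = (-9)² = 81)
((O - l(3/2, -3)) + X)² = ((0 - 1*6) + 81)² = ((0 - 6) + 81)² = (-6 + 81)² = 75² = 5625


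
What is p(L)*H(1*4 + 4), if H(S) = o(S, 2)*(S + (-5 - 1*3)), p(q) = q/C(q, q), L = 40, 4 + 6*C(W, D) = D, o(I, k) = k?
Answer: 0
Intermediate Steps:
C(W, D) = -2/3 + D/6
p(q) = q/(-2/3 + q/6)
H(S) = -16 + 2*S (H(S) = 2*(S + (-5 - 1*3)) = 2*(S + (-5 - 3)) = 2*(S - 8) = 2*(-8 + S) = -16 + 2*S)
p(L)*H(1*4 + 4) = (6*40/(-4 + 40))*(-16 + 2*(1*4 + 4)) = (6*40/36)*(-16 + 2*(4 + 4)) = (6*40*(1/36))*(-16 + 2*8) = 20*(-16 + 16)/3 = (20/3)*0 = 0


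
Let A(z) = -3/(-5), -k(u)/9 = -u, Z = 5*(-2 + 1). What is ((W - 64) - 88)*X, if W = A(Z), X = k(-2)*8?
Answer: 109008/5 ≈ 21802.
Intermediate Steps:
Z = -5 (Z = 5*(-1) = -5)
k(u) = 9*u (k(u) = -(-9)*u = 9*u)
A(z) = 3/5 (A(z) = -3*(-1/5) = 3/5)
X = -144 (X = (9*(-2))*8 = -18*8 = -144)
W = 3/5 ≈ 0.60000
((W - 64) - 88)*X = ((3/5 - 64) - 88)*(-144) = (-317/5 - 88)*(-144) = -757/5*(-144) = 109008/5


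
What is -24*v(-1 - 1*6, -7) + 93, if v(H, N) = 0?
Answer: 93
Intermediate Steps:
-24*v(-1 - 1*6, -7) + 93 = -24*0 + 93 = 0 + 93 = 93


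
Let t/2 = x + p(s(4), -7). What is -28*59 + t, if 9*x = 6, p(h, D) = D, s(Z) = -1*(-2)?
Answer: -4994/3 ≈ -1664.7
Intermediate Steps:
s(Z) = 2
x = 2/3 (x = (1/9)*6 = 2/3 ≈ 0.66667)
t = -38/3 (t = 2*(2/3 - 7) = 2*(-19/3) = -38/3 ≈ -12.667)
-28*59 + t = -28*59 - 38/3 = -1652 - 38/3 = -4994/3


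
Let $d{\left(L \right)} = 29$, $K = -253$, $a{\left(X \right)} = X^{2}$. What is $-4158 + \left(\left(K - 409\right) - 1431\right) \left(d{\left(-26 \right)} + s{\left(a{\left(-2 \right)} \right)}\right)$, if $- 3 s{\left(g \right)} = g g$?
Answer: $- \frac{161077}{3} \approx -53692.0$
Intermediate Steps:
$s{\left(g \right)} = - \frac{g^{2}}{3}$ ($s{\left(g \right)} = - \frac{g g}{3} = - \frac{g^{2}}{3}$)
$-4158 + \left(\left(K - 409\right) - 1431\right) \left(d{\left(-26 \right)} + s{\left(a{\left(-2 \right)} \right)}\right) = -4158 + \left(\left(-253 - 409\right) - 1431\right) \left(29 - \frac{\left(\left(-2\right)^{2}\right)^{2}}{3}\right) = -4158 + \left(-662 - 1431\right) \left(29 - \frac{4^{2}}{3}\right) = -4158 - 2093 \left(29 - \frac{16}{3}\right) = -4158 - \frac{148603}{3} = - \frac{161077}{3}$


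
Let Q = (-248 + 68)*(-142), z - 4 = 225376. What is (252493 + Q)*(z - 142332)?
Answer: 23091745544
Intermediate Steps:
z = 225380 (z = 4 + 225376 = 225380)
Q = 25560 (Q = -180*(-142) = 25560)
(252493 + Q)*(z - 142332) = (252493 + 25560)*(225380 - 142332) = 278053*83048 = 23091745544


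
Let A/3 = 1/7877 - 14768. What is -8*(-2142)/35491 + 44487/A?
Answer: -717415086481/1376193514895 ≈ -0.52130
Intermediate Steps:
A = -348982605/7877 (A = 3*(1/7877 - 14768) = 3*(-116327535/7877) = -348982605/7877 ≈ -44304.)
-8*(-2142)/35491 + 44487/A = -8*(-2142)/35491 + 44487/(-348982605/7877) = 17136*(1/35491) + 44487*(-7877/348982605) = 17136/35491 - 38936011/38775845 = -717415086481/1376193514895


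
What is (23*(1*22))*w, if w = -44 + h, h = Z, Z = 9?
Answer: -17710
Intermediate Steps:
h = 9
w = -35 (w = -44 + 9 = -35)
(23*(1*22))*w = (23*(1*22))*(-35) = (23*22)*(-35) = 506*(-35) = -17710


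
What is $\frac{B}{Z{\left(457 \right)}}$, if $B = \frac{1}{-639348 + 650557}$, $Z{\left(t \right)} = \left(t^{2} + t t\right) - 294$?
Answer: $\frac{1}{4678681436} \approx 2.1374 \cdot 10^{-10}$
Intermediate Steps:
$Z{\left(t \right)} = -294 + 2 t^{2}$ ($Z{\left(t \right)} = \left(t^{2} + t^{2}\right) - 294 = 2 t^{2} - 294 = -294 + 2 t^{2}$)
$B = \frac{1}{11209} \approx 8.9214 \cdot 10^{-5}$
$\frac{B}{Z{\left(457 \right)}} = \frac{1}{11209 \left(-294 + 2 \cdot 457^{2}\right)} = \frac{1}{11209 \left(-294 + 2 \cdot 208849\right)} = \frac{1}{11209 \left(-294 + 417698\right)} = \frac{1}{11209 \cdot 417404} = \frac{1}{11209} \cdot \frac{1}{417404} = \frac{1}{4678681436}$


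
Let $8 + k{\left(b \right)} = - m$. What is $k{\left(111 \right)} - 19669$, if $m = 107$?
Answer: $-19784$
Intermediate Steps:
$k{\left(b \right)} = -115$ ($k{\left(b \right)} = -8 - 107 = -115$)
$k{\left(111 \right)} - 19669 = -115 - 19669 = -19784$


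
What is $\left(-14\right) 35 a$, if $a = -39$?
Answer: $19110$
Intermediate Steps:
$\left(-14\right) 35 a = \left(-14\right) 35 \left(-39\right) = \left(-490\right) \left(-39\right) = 19110$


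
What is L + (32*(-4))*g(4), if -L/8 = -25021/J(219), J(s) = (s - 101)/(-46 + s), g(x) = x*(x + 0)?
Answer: 17193700/59 ≈ 2.9142e+5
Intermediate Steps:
g(x) = x² (g(x) = x*x = x²)
J(s) = (-101 + s)/(-46 + s)
L = 17314532/59 (L = -(-200168)/((-101 + 219)/(-46 + 219)) = -(-200168)/(118/173) = -(-200168)/((1/173)*118) = -(-200168)/118/173 = -(-200168)*173/118 = -8*(-4328633/118) = 17314532/59 ≈ 2.9347e+5)
L + (32*(-4))*g(4) = 17314532/59 + (32*(-4))*4² = 17314532/59 - 128*16 = 17314532/59 - 2048 = 17193700/59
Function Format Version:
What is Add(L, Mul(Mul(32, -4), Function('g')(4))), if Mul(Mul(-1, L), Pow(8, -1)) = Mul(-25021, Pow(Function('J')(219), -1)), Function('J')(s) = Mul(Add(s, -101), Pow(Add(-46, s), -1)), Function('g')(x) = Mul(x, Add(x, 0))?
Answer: Rational(17193700, 59) ≈ 2.9142e+5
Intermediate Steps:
Function('g')(x) = Pow(x, 2) (Function('g')(x) = Mul(x, x) = Pow(x, 2))
Function('J')(s) = Mul(Pow(Add(-46, s), -1), Add(-101, s)) (Function('J')(s) = Mul(Add(-101, s), Pow(Add(-46, s), -1)) = Mul(Pow(Add(-46, s), -1), Add(-101, s)))
L = Rational(17314532, 59) (L = Mul(-8, Mul(-25021, Pow(Mul(Pow(Add(-46, 219), -1), Add(-101, 219)), -1))) = Mul(-8, Mul(-25021, Pow(Mul(Pow(173, -1), 118), -1))) = Mul(-8, Mul(-25021, Pow(Mul(Rational(1, 173), 118), -1))) = Mul(-8, Mul(-25021, Pow(Rational(118, 173), -1))) = Mul(-8, Mul(-25021, Rational(173, 118))) = Mul(-8, Rational(-4328633, 118)) = Rational(17314532, 59) ≈ 2.9347e+5)
Add(L, Mul(Mul(32, -4), Function('g')(4))) = Add(Rational(17314532, 59), Mul(Mul(32, -4), Pow(4, 2))) = Add(Rational(17314532, 59), Mul(-128, 16)) = Add(Rational(17314532, 59), -2048) = Rational(17193700, 59)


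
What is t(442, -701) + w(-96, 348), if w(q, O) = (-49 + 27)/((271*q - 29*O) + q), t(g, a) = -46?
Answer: -832681/18102 ≈ -45.999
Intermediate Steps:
w(q, O) = -22/(-29*O + 272*q) (w(q, O) = -22/((-29*O + 271*q) + q) = -22/(-29*O + 272*q))
t(442, -701) + w(-96, 348) = -46 + 22/(-272*(-96) + 29*348) = -46 + 22/(26112 + 10092) = -46 + 22/36204 = -46 + 22*(1/36204) = -46 + 11/18102 = -832681/18102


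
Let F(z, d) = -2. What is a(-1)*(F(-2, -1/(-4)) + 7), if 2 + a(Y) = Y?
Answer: -15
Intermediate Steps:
a(Y) = -2 + Y
a(-1)*(F(-2, -1/(-4)) + 7) = (-2 - 1)*(-2 + 7) = -3*5 = -15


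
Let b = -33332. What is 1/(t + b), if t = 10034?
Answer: -1/23298 ≈ -4.2922e-5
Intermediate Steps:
1/(t + b) = 1/(10034 - 33332) = 1/(-23298) = -1/23298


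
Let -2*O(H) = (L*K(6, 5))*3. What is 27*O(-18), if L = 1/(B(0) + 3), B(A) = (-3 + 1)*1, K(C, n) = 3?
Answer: -243/2 ≈ -121.50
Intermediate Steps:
B(A) = -2 (B(A) = -2*1 = -2)
L = 1 (L = 1/(-2 + 3) = 1/1 = 1)
O(H) = -9/2 (O(H) = -1*3*3/2 = -3*3/2 = -½*9 = -9/2)
27*O(-18) = 27*(-9/2) = -243/2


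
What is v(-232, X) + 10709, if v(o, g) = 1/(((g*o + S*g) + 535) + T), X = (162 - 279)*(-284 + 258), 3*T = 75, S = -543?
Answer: 25241005909/2356990 ≈ 10709.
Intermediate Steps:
T = 25 (T = (⅓)*75 = 25)
X = 3042 (X = -117*(-26) = 3042)
v(o, g) = 1/(560 - 543*g + g*o) (v(o, g) = 1/(((g*o - 543*g) + 535) + 25) = 1/(((-543*g + g*o) + 535) + 25) = 1/((535 - 543*g + g*o) + 25) = 1/(560 - 543*g + g*o))
v(-232, X) + 10709 = 1/(560 - 543*3042 + 3042*(-232)) + 10709 = 1/(560 - 1651806 - 705744) + 10709 = 1/(-2356990) + 10709 = -1/2356990 + 10709 = 25241005909/2356990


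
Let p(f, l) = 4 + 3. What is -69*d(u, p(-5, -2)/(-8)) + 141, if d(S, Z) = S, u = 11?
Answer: -618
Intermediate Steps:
p(f, l) = 7
-69*d(u, p(-5, -2)/(-8)) + 141 = -69*11 + 141 = -759 + 141 = -618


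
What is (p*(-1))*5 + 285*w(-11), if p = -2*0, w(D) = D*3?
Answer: -9405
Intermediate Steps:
w(D) = 3*D
p = 0
(p*(-1))*5 + 285*w(-11) = (0*(-1))*5 + 285*(3*(-11)) = 0*5 + 285*(-33) = 0 - 9405 = -9405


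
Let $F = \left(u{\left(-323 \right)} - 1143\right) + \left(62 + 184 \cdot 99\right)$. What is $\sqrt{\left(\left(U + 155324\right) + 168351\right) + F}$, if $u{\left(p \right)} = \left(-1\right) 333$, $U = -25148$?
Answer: $\sqrt{315329} \approx 561.54$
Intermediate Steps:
$u{\left(p \right)} = -333$
$F = 16802$ ($F = \left(-333 - 1143\right) + \left(62 + 184 \cdot 99\right) = -1476 + \left(62 + 18216\right) = -1476 + 18278 = 16802$)
$\sqrt{\left(\left(U + 155324\right) + 168351\right) + F} = \sqrt{\left(\left(-25148 + 155324\right) + 168351\right) + 16802} = \sqrt{\left(130176 + 168351\right) + 16802} = \sqrt{298527 + 16802} = \sqrt{315329}$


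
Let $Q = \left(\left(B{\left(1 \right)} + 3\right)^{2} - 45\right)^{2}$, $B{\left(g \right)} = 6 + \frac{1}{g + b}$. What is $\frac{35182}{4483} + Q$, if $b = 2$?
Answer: $\frac{646792345}{363123} \approx 1781.2$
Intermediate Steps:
$B{\left(g \right)} = 6 + \frac{1}{2 + g}$ ($B{\left(g \right)} = 6 + \frac{1}{g + 2} = 6 + \frac{1}{2 + g}$)
$Q = \frac{143641}{81}$ ($Q = \left(\left(\frac{13 + 6 \cdot 1}{2 + 1} + 3\right)^{2} - 45\right)^{2} = \left(\left(\frac{13 + 6}{3} + 3\right)^{2} - 45\right)^{2} = \left(\left(\frac{1}{3} \cdot 19 + 3\right)^{2} - 45\right)^{2} = \left(\left(\frac{19}{3} + 3\right)^{2} - 45\right)^{2} = \left(\left(\frac{28}{3}\right)^{2} - 45\right)^{2} = \left(\frac{784}{9} - 45\right)^{2} = \left(\frac{379}{9}\right)^{2} = \frac{143641}{81} \approx 1773.3$)
$\frac{35182}{4483} + Q = \frac{35182}{4483} + \frac{143641}{81} = \frac{646792345}{363123}$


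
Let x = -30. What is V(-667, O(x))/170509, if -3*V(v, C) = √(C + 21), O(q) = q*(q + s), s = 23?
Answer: -√231/511527 ≈ -2.9712e-5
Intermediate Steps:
O(q) = q*(23 + q) (O(q) = q*(q + 23) = q*(23 + q))
V(v, C) = -√(21 + C)/3 (V(v, C) = -√(C + 21)/3 = -√(21 + C)/3)
V(-667, O(x))/170509 = -√(21 - 30*(23 - 30))/3/170509 = -√(21 - 30*(-7))/3*(1/170509) = -√(21 + 210)/3*(1/170509) = -√231/3*(1/170509) = -√231/511527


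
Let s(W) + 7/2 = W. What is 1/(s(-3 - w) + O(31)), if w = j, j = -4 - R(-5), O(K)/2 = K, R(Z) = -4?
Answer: 2/111 ≈ 0.018018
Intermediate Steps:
O(K) = 2*K
j = 0 (j = -4 - 1*(-4) = -4 + 4 = 0)
w = 0
s(W) = -7/2 + W
1/(s(-3 - w) + O(31)) = 1/((-7/2 + (-3 - 1*0)) + 2*31) = 1/((-7/2 + (-3 + 0)) + 62) = 1/((-7/2 - 3) + 62) = 1/(-13/2 + 62) = 1/(111/2) = 2/111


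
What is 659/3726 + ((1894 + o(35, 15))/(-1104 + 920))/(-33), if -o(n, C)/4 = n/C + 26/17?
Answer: 677593/1393524 ≈ 0.48624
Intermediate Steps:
o(n, C) = -104/17 - 4*n/C (o(n, C) = -4*(n/C + 26/17) = -4*(26/17 + n/C) = -104/17 - 4*n/C)
659/3726 + ((1894 + o(35, 15))/(-1104 + 920))/(-33) = 659/3726 + ((1894 + (-104/17 - 4*35/15))/(-1104 + 920))/(-33) = 659*(1/3726) + ((1894 + (-104/17 - 4*35*1/15))/(-184))*(-1/33) = 659/3726 + ((1894 + (-104/17 - 28/3))*(-1/184))*(-1/33) = 659/3726 + ((1894 - 788/51)*(-1/184))*(-1/33) = 659/3726 + ((95806/51)*(-1/184))*(-1/33) = 659/3726 - 47903/4692*(-1/33) = 659/3726 + 47903/154836 = 677593/1393524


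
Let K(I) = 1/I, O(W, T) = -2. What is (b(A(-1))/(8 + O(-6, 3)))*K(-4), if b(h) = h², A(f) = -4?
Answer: -⅔ ≈ -0.66667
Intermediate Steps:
(b(A(-1))/(8 + O(-6, 3)))*K(-4) = ((-4)²/(8 - 2))/(-4) = (16/6)*(-¼) = ((⅙)*16)*(-¼) = (8/3)*(-¼) = -⅔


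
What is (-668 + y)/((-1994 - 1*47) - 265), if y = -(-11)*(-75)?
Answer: 1493/2306 ≈ 0.64744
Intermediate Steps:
y = -825 (y = -11*75 = -825)
(-668 + y)/((-1994 - 1*47) - 265) = (-668 - 825)/((-1994 - 1*47) - 265) = -1493/((-1994 - 47) - 265) = -1493/(-2041 - 265) = -1493/(-2306) = -1493*(-1/2306) = 1493/2306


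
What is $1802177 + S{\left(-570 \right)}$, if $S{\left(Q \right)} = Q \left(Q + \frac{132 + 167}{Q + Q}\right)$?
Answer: $\frac{4254453}{2} \approx 2.1272 \cdot 10^{6}$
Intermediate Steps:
$S{\left(Q \right)} = Q \left(Q + \frac{299}{2 Q}\right)$
$1802177 + S{\left(-570 \right)} = 1802177 + \left(\frac{299}{2} + \left(-570\right)^{2}\right) = 1802177 + \left(\frac{299}{2} + 324900\right) = 1802177 + \frac{650099}{2} = \frac{4254453}{2}$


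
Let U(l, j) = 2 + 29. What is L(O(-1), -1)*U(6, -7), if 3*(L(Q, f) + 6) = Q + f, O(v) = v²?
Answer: -186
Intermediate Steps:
L(Q, f) = -6 + Q/3 + f/3 (L(Q, f) = -6 + (Q + f)/3 = -6 + (Q/3 + f/3) = -6 + Q/3 + f/3)
U(l, j) = 31
L(O(-1), -1)*U(6, -7) = (-6 + (⅓)*(-1)² + (⅓)*(-1))*31 = (-6 + (⅓)*1 - ⅓)*31 = (-6 + ⅓ - ⅓)*31 = -6*31 = -186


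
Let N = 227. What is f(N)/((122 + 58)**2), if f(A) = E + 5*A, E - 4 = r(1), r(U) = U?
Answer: 19/540 ≈ 0.035185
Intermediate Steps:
E = 5 (E = 4 + 1 = 5)
f(A) = 5 + 5*A
f(N)/((122 + 58)**2) = (5 + 5*227)/((122 + 58)**2) = (5 + 1135)/(180**2) = 1140/32400 = 1140*(1/32400) = 19/540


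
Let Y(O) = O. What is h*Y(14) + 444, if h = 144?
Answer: 2460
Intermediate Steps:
h*Y(14) + 444 = 144*14 + 444 = 2016 + 444 = 2460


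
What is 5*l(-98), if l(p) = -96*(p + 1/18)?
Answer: 141040/3 ≈ 47013.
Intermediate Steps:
l(p) = -16/3 - 96*p (l(p) = -96*(p + 1/18) = -96*(1/18 + p) = -16/3 - 96*p)
5*l(-98) = 5*(-16/3 - 96*(-98)) = 5*(-16/3 + 9408) = 5*(28208/3) = 141040/3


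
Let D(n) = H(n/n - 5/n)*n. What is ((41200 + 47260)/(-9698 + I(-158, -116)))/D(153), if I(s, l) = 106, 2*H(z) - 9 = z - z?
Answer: -22115/1651023 ≈ -0.013395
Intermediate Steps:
H(z) = 9/2 (H(z) = 9/2 + (z - z)/2 = 9/2 + (½)*0 = 9/2 + 0 = 9/2)
D(n) = 9*n/2
((41200 + 47260)/(-9698 + I(-158, -116)))/D(153) = ((41200 + 47260)/(-9698 + 106))/(((9/2)*153)) = (88460/(-9592))/(1377/2) = (88460*(-1/9592))*(2/1377) = -22115/2398*2/1377 = -22115/1651023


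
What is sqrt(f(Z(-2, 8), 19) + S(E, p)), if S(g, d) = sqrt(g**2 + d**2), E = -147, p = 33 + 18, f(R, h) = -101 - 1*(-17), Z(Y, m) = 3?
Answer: sqrt(-84 + 3*sqrt(2690)) ≈ 8.4614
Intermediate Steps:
f(R, h) = -84 (f(R, h) = -101 + 17 = -84)
p = 51
S(g, d) = sqrt(d**2 + g**2)
sqrt(f(Z(-2, 8), 19) + S(E, p)) = sqrt(-84 + sqrt(51**2 + (-147)**2)) = sqrt(-84 + sqrt(2601 + 21609)) = sqrt(-84 + sqrt(24210)) = sqrt(-84 + 3*sqrt(2690))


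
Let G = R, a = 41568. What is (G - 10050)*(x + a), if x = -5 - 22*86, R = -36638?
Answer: -1852159648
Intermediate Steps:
G = -36638
x = -1897 (x = -5 - 1892 = -1897)
(G - 10050)*(x + a) = (-36638 - 10050)*(-1897 + 41568) = -46688*39671 = -1852159648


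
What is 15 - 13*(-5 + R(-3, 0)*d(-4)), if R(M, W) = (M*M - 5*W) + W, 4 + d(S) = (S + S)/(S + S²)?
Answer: 626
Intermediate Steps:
d(S) = -4 + 2*S/(S + S²) (d(S) = -4 + (S + S)/(S + S²) = -4 + (2*S)/(S + S²) = -4 + 2*S/(S + S²))
R(M, W) = M² - 4*W (R(M, W) = (M² - 5*W) + W = M² - 4*W)
15 - 13*(-5 + R(-3, 0)*d(-4)) = 15 - 13*(-5 + ((-3)² - 4*0)*(2*(-1 - 2*(-4))/(1 - 4))) = 15 - 13*(-5 + (9 + 0)*(2*(-1 + 8)/(-3))) = 15 - 13*(-5 + 9*(2*(-⅓)*7)) = 15 - 13*(-5 + 9*(-14/3)) = 15 - 13*(-5 - 42) = 15 - 13*(-47) = 15 + 611 = 626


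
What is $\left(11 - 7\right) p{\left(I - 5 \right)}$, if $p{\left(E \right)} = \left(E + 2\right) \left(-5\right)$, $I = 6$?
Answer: $-60$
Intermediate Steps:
$p{\left(E \right)} = -10 - 5 E$ ($p{\left(E \right)} = \left(2 + E\right) \left(-5\right) = -10 - 5 E$)
$\left(11 - 7\right) p{\left(I - 5 \right)} = \left(11 - 7\right) \left(-10 - 5 \left(6 - 5\right)\right) = 4 \left(-10 - 5\right) = 4 \left(-15\right) = -60$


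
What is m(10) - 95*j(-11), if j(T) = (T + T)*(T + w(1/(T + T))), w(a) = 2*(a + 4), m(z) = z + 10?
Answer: -6440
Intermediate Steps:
m(z) = 10 + z
w(a) = 8 + 2*a (w(a) = 2*(4 + a) = 8 + 2*a)
j(T) = 2*T*(8 + T + 1/T) (j(T) = (T + T)*(T + (8 + 2/(T + T))) = (2*T)*(T + (8 + 2/((2*T)))) = (2*T)*(T + (8 + 2*(1/(2*T)))) = (2*T)*(T + (8 + 1/T)) = (2*T)*(8 + T + 1/T) = 2*T*(8 + T + 1/T))
m(10) - 95*j(-11) = (10 + 10) - 95*(2 + 2*(-11)² + 16*(-11)) = 20 - 95*(2 + 2*121 - 176) = 20 - 95*(2 + 242 - 176) = 20 - 95*68 = 20 - 6460 = -6440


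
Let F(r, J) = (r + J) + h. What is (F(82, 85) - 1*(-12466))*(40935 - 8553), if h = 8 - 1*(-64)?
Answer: 411413310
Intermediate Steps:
h = 72 (h = 8 + 64 = 72)
F(r, J) = 72 + J + r (F(r, J) = (r + J) + 72 = (J + r) + 72 = 72 + J + r)
(F(82, 85) - 1*(-12466))*(40935 - 8553) = ((72 + 85 + 82) - 1*(-12466))*(40935 - 8553) = (239 + 12466)*32382 = 12705*32382 = 411413310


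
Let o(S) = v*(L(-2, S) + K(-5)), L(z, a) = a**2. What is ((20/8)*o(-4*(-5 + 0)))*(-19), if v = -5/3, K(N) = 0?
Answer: 95000/3 ≈ 31667.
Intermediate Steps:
v = -5/3 (v = -5*1/3 = -5/3 ≈ -1.6667)
o(S) = -5*S**2/3 (o(S) = -5*(S**2 + 0)/3 = -5*S**2/3)
((20/8)*o(-4*(-5 + 0)))*(-19) = ((20/8)*(-5*16*(-5 + 0)**2/3))*(-19) = ((20*(1/8))*(-5*(-4*(-5))**2/3))*(-19) = (5*(-5/3*20**2)/2)*(-19) = (5*(-5/3*400)/2)*(-19) = ((5/2)*(-2000/3))*(-19) = -5000/3*(-19) = 95000/3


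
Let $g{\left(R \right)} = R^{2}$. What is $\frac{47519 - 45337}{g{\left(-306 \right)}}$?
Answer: $\frac{1091}{46818} \approx 0.023303$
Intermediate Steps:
$\frac{47519 - 45337}{g{\left(-306 \right)}} = \frac{47519 - 45337}{\left(-306\right)^{2}} = \frac{2182}{93636} = 2182 \cdot \frac{1}{93636} = \frac{1091}{46818}$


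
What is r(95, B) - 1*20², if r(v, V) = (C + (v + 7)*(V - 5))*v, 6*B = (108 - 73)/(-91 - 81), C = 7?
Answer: -8344345/172 ≈ -48514.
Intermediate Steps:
B = -35/1032 (B = ((108 - 73)/(-91 - 81))/6 = (35/(-172))/6 = (35*(-1/172))/6 = (⅙)*(-35/172) = -35/1032 ≈ -0.033915)
r(v, V) = v*(7 + (-5 + V)*(7 + v)) (r(v, V) = (7 + (v + 7)*(V - 5))*v = (7 + (7 + v)*(-5 + V))*v = (7 + (-5 + V)*(7 + v))*v = v*(7 + (-5 + V)*(7 + v)))
r(95, B) - 1*20² = 95*(-28 - 5*95 + 7*(-35/1032) - 35/1032*95) - 1*20² = 95*(-28 - 475 - 245/1032 - 3325/1032) - 1*400 = 95*(-87111/172) - 400 = -8275545/172 - 400 = -8344345/172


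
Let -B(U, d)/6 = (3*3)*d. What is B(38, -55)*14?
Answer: 41580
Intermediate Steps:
B(U, d) = -54*d (B(U, d) = -6*3*3*d = -54*d)
B(38, -55)*14 = -54*(-55)*14 = 2970*14 = 41580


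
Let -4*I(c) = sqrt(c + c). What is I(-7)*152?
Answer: -38*I*sqrt(14) ≈ -142.18*I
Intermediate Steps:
I(c) = -sqrt(2)*sqrt(c)/4 (I(c) = -sqrt(c + c)/4 = -sqrt(2)*sqrt(c)/4)
I(-7)*152 = -sqrt(2)*sqrt(-7)/4*152 = -sqrt(2)*I*sqrt(7)/4*152 = -I*sqrt(14)/4*152 = -38*I*sqrt(14)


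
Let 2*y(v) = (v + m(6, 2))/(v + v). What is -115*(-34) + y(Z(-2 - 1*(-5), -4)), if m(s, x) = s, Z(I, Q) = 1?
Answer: 15647/4 ≈ 3911.8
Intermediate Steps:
y(v) = (6 + v)/(4*v) (y(v) = ((v + 6)/(v + v))/2 = ((6 + v)/((2*v)))/2 = ((6 + v)*(1/(2*v)))/2 = ((6 + v)/(2*v))/2 = (6 + v)/(4*v))
-115*(-34) + y(Z(-2 - 1*(-5), -4)) = -115*(-34) + (¼)*(6 + 1)/1 = 3910 + (¼)*1*7 = 3910 + 7/4 = 15647/4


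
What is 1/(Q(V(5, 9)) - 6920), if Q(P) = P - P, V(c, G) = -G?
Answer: -1/6920 ≈ -0.00014451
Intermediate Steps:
Q(P) = 0
1/(Q(V(5, 9)) - 6920) = 1/(0 - 6920) = 1/(-6920) = -1/6920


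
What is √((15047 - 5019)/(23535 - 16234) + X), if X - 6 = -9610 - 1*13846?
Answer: I*√25508564878/1043 ≈ 153.13*I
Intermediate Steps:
X = -23450 (X = 6 + (-9610 - 1*13846) = 6 + (-9610 - 13846) = 6 - 23456 = -23450)
√((15047 - 5019)/(23535 - 16234) + X) = √((15047 - 5019)/(23535 - 16234) - 23450) = √(10028/7301 - 23450) = √(-171198422/7301) = I*√25508564878/1043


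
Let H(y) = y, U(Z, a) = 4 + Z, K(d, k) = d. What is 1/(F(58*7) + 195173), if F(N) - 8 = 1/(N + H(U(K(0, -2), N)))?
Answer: 410/80024211 ≈ 5.1235e-6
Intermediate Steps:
F(N) = 8 + 1/(4 + N) (F(N) = 8 + 1/(N + (4 + 0)) = 8 + 1/(N + 4) = 8 + 1/(4 + N))
1/(F(58*7) + 195173) = 1/((33 + 8*(58*7))/(4 + 58*7) + 195173) = 1/((33 + 8*406)/(4 + 406) + 195173) = 1/((33 + 3248)/410 + 195173) = 1/((1/410)*3281 + 195173) = 1/(3281/410 + 195173) = 1/(80024211/410) = 410/80024211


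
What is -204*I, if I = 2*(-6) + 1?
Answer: 2244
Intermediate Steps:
I = -11 (I = -12 + 1 = -11)
-204*I = -204*(-11) = 2244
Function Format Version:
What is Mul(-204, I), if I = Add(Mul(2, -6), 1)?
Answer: 2244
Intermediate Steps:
I = -11 (I = Add(-12, 1) = -11)
Mul(-204, I) = Mul(-204, -11) = 2244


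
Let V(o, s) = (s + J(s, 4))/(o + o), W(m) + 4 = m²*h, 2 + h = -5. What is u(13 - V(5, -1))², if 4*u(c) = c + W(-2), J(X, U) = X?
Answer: 2209/100 ≈ 22.090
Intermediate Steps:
h = -7 (h = -2 - 5 = -7)
W(m) = -4 - 7*m² (W(m) = -4 + m²*(-7) = -4 - 7*m²)
V(o, s) = s/o (V(o, s) = (s + s)/(o + o) = (2*s)/((2*o)) = (2*s)*(1/(2*o)) = s/o)
u(c) = -8 + c/4 (u(c) = (c + (-4 - 7*(-2)²))/4 = (c + (-4 - 7*4))/4 = (c + (-4 - 28))/4 = (c - 32)/4 = (-32 + c)/4 = -8 + c/4)
u(13 - V(5, -1))² = (-8 + (13 - (-1)/5)/4)² = (-8 + (13 - 1*(-⅕))/4)² = (-8 + (13 + ⅕)/4)² = (-8 + (¼)*(66/5))² = (-8 + 33/10)² = (-47/10)² = 2209/100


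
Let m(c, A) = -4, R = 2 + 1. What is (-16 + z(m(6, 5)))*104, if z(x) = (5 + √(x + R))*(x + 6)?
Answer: -624 + 208*I ≈ -624.0 + 208.0*I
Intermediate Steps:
R = 3
z(x) = (5 + √(3 + x))*(6 + x) (z(x) = (5 + √(x + 3))*(x + 6) = (5 + √(3 + x))*(6 + x))
(-16 + z(m(6, 5)))*104 = (-16 + (30 + 5*(-4) + 6*√(3 - 4) - 4*√(3 - 4)))*104 = (-16 + (30 - 20 + 6*√(-1) - 4*I))*104 = (-16 + (30 - 20 + 6*I - 4*I))*104 = (-16 + (10 + 2*I))*104 = (-6 + 2*I)*104 = -624 + 208*I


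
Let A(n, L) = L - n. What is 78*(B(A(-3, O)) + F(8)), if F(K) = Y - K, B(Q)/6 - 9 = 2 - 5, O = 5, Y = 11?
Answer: 3042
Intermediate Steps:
B(Q) = 36 (B(Q) = 54 + 6*(2 - 5) = 54 + 6*(-3) = 54 - 18 = 36)
F(K) = 11 - K
78*(B(A(-3, O)) + F(8)) = 78*(36 + (11 - 1*8)) = 78*(36 + (11 - 8)) = 78*(36 + 3) = 78*39 = 3042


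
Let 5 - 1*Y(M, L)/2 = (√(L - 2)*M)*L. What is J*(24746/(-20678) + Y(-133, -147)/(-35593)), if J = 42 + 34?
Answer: -33477664004/367996027 + 2971752*I*√149/35593 ≈ -90.973 + 1019.2*I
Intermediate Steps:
Y(M, L) = 10 - 2*L*M*√(-2 + L) (Y(M, L) = 10 - 2*√(L - 2)*M*L = 10 - 2*√(-2 + L)*M*L = 10 - 2*M*√(-2 + L)*L = 10 - 2*L*M*√(-2 + L))
J = 76
J*(24746/(-20678) + Y(-133, -147)/(-35593)) = 76*(24746/(-20678) + (10 - 2*(-147)*(-133)*√(-2 - 147))/(-35593)) = 76*(24746*(-1/20678) + (10 - 2*(-147)*(-133)*√(-149))*(-1/35593)) = 76*(-12373/10339 + (10 - 2*(-147)*(-133)*I*√149)*(-1/35593)) = 76*(-12373/10339 + (10 - 39102*I*√149)*(-1/35593)) = 76*(-12373/10339 + (-10/35593 + 39102*I*√149/35593)) = 76*(-440495579/367996027 + 39102*I*√149/35593) = -33477664004/367996027 + 2971752*I*√149/35593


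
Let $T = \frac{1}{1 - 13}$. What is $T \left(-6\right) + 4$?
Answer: $\frac{9}{2} \approx 4.5$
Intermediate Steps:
$T = - \frac{1}{12}$ ($T = \frac{1}{-12} = - \frac{1}{12} \approx -0.083333$)
$T \left(-6\right) + 4 = \left(- \frac{1}{12}\right) \left(-6\right) + 4 = \frac{1}{2} + 4 = \frac{9}{2}$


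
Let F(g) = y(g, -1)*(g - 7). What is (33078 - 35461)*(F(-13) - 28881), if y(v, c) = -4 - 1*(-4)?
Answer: 68823423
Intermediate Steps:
y(v, c) = 0 (y(v, c) = -4 + 4 = 0)
F(g) = 0 (F(g) = 0*(g - 7) = 0*(-7 + g) = 0)
(33078 - 35461)*(F(-13) - 28881) = (33078 - 35461)*(0 - 28881) = -2383*(-28881) = 68823423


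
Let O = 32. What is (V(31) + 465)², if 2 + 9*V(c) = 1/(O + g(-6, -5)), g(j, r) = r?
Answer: 12755895364/59049 ≈ 2.1602e+5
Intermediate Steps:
V(c) = -53/243 (V(c) = -2/9 + 1/(9*(32 - 5)) = -2/9 + (⅑)/27 = -2/9 + (⅑)*(1/27) = -2/9 + 1/243 = -53/243)
(V(31) + 465)² = (-53/243 + 465)² = (112942/243)² = 12755895364/59049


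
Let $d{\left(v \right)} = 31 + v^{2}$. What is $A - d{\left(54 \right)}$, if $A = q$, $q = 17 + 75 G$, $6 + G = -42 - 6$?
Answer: $-6980$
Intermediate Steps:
$G = -54$ ($G = -6 - 48 = -54$)
$q = -4033$ ($q = 17 + 75 \left(-54\right) = 17 - 4050 = -4033$)
$A = -4033$
$A - d{\left(54 \right)} = -4033 - \left(31 + 54^{2}\right) = -4033 - \left(31 + 2916\right) = -4033 - 2947 = -6980$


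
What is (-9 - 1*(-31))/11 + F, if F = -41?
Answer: -39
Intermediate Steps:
(-9 - 1*(-31))/11 + F = (-9 - 1*(-31))/11 - 41 = (-9 + 31)/11 - 41 = (1/11)*22 - 41 = 2 - 41 = -39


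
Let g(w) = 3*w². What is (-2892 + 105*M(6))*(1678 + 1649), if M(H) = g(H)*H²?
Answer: 1348592796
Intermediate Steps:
M(H) = 3*H⁴ (M(H) = (3*H²)*H² = 3*H⁴)
(-2892 + 105*M(6))*(1678 + 1649) = (-2892 + 105*(3*6⁴))*(1678 + 1649) = (-2892 + 105*(3*1296))*3327 = (-2892 + 105*3888)*3327 = (-2892 + 408240)*3327 = 405348*3327 = 1348592796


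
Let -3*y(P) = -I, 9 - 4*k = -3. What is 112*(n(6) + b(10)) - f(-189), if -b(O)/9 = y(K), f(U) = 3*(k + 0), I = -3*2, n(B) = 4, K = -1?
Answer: 2455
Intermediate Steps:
k = 3 (k = 9/4 - 1/4*(-3) = 9/4 + 3/4 = 3)
I = -6
f(U) = 9 (f(U) = 3*(3 + 0) = 3*3 = 9)
y(P) = -2 (y(P) = -(-1)*(-6)/3 = -1/3*6 = -2)
b(O) = 18 (b(O) = -9*(-2) = 18)
112*(n(6) + b(10)) - f(-189) = 112*(4 + 18) - 1*9 = 112*22 - 9 = 2464 - 9 = 2455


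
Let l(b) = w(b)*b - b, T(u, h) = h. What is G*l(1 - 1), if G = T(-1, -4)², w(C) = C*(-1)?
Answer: 0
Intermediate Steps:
w(C) = -C
l(b) = -b - b² (l(b) = (-b)*b - b = -b² - b = -b - b²)
G = 16 (G = (-4)² = 16)
G*l(1 - 1) = 16*(-(1 - 1)*(1 + (1 - 1))) = 16*(-1*0*(1 + 0)) = 16*(-1*0*1) = 16*0 = 0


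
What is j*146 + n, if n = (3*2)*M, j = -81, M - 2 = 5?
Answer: -11784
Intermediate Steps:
M = 7 (M = 2 + 5 = 7)
n = 42 (n = (3*2)*7 = 6*7 = 42)
j*146 + n = -81*146 + 42 = -11826 + 42 = -11784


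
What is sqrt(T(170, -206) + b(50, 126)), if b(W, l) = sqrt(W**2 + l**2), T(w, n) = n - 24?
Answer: sqrt(-230 + 2*sqrt(4594)) ≈ 9.7181*I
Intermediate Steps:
T(w, n) = -24 + n
sqrt(T(170, -206) + b(50, 126)) = sqrt((-24 - 206) + sqrt(50**2 + 126**2)) = sqrt(-230 + sqrt(2500 + 15876)) = sqrt(-230 + sqrt(18376)) = sqrt(-230 + 2*sqrt(4594))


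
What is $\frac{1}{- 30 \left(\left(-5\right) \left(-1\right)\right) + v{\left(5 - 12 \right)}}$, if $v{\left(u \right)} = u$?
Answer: $- \frac{1}{157} \approx -0.0063694$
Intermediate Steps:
$\frac{1}{- 30 \left(\left(-5\right) \left(-1\right)\right) + v{\left(5 - 12 \right)}} = \frac{1}{- 30 \left(\left(-5\right) \left(-1\right)\right) + \left(5 - 12\right)} = \frac{1}{\left(-30\right) 5 + \left(5 - 12\right)} = \frac{1}{-150 - 7} = \frac{1}{-157} = - \frac{1}{157}$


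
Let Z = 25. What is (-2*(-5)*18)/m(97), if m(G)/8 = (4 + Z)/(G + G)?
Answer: 4365/29 ≈ 150.52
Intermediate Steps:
m(G) = 116/G (m(G) = 8*((4 + 25)/(G + G)) = 8*(29/((2*G))) = 8*(29*(1/(2*G))) = 8*(29/(2*G)) = 116/G)
(-2*(-5)*18)/m(97) = (-2*(-5)*18)/((116/97)) = (10*18)/((116*(1/97))) = 180/(116/97) = 180*(97/116) = 4365/29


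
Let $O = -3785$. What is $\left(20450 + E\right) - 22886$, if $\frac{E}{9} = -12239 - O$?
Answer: $-78522$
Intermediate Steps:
$E = -76086$ ($E = 9 \left(-12239 - -3785\right) = 9 \left(-12239 + 3785\right) = 9 \left(-8454\right) = -76086$)
$\left(20450 + E\right) - 22886 = \left(20450 - 76086\right) - 22886 = -55636 - 22886 = -78522$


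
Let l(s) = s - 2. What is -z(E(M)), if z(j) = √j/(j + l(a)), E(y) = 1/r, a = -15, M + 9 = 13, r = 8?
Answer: 2*√2/135 ≈ 0.020951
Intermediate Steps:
M = 4 (M = -9 + 13 = 4)
E(y) = ⅛ (E(y) = 1/8 = ⅛)
l(s) = -2 + s
z(j) = √j/(-17 + j) (z(j) = √j/(j + (-2 - 15)) = √j/(j - 17) = √j/(-17 + j))
-z(E(M)) = -√(⅛)/(-17 + ⅛) = -√2/4/(-135/8) = -√2/4*(-8)/135 = -(-2)*√2/135 = 2*√2/135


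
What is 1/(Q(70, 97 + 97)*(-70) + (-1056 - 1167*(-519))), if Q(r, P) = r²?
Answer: 1/261617 ≈ 3.8224e-6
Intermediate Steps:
1/(Q(70, 97 + 97)*(-70) + (-1056 - 1167*(-519))) = 1/(70²*(-70) + (-1056 - 1167*(-519))) = 1/(4900*(-70) + (-1056 + 605673)) = 1/(-343000 + 604617) = 1/261617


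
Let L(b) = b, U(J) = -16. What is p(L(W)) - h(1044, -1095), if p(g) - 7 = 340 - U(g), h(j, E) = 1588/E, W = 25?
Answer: 399073/1095 ≈ 364.45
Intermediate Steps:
p(g) = 363 (p(g) = 7 + (340 - 1*(-16)) = 7 + (340 + 16) = 7 + 356 = 363)
p(L(W)) - h(1044, -1095) = 363 - 1588/(-1095) = 363 - 1588*(-1)/1095 = 363 - 1*(-1588/1095) = 363 + 1588/1095 = 399073/1095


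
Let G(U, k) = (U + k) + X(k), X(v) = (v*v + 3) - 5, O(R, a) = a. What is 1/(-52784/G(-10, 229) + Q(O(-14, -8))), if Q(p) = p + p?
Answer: -26329/447656 ≈ -0.058815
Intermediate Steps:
Q(p) = 2*p
X(v) = -2 + v² (X(v) = (v² + 3) - 5 = (3 + v²) - 5 = -2 + v²)
G(U, k) = -2 + U + k + k² (G(U, k) = (U + k) + (-2 + k²) = -2 + U + k + k²)
1/(-52784/G(-10, 229) + Q(O(-14, -8))) = 1/(-52784/(-2 - 10 + 229 + 229²) + 2*(-8)) = 1/(-52784/(-2 - 10 + 229 + 52441) - 16) = 1/(-52784/52658 - 16) = 1/(-52784*1/52658 - 16) = 1/(-26392/26329 - 16) = 1/(-447656/26329) = -26329/447656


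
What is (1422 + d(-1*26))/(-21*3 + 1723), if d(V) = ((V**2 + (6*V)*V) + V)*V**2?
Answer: 1591339/830 ≈ 1917.3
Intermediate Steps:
d(V) = V**2*(V + 7*V**2) (d(V) = ((V**2 + 6*V**2) + V)*V**2 = (7*V**2 + V)*V**2 = (V + 7*V**2)*V**2 = V**2*(V + 7*V**2))
(1422 + d(-1*26))/(-21*3 + 1723) = (1422 + (-1*26)**3*(1 + 7*(-1*26)))/(-21*3 + 1723) = (1422 + (-26)**3*(1 + 7*(-26)))/(-63 + 1723) = (1422 - 17576*(1 - 182))/1660 = (1422 - 17576*(-181))*(1/1660) = (1422 + 3181256)*(1/1660) = 3182678*(1/1660) = 1591339/830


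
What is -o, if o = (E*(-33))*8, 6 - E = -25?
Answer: 8184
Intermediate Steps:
E = 31 (E = 6 - 1*(-25) = 6 + 25 = 31)
o = -8184 (o = (31*(-33))*8 = -1023*8 = -8184)
-o = -1*(-8184) = 8184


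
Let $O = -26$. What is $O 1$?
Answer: $-26$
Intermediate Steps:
$O 1 = \left(-26\right) 1 = -26$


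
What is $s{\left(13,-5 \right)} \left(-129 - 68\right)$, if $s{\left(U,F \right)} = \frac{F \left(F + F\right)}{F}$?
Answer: $1970$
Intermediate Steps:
$s{\left(U,F \right)} = 2 F$ ($s{\left(U,F \right)} = \frac{F 2 F}{F} = \frac{2 F^{2}}{F} = 2 F$)
$s{\left(13,-5 \right)} \left(-129 - 68\right) = 2 \left(-5\right) \left(-129 - 68\right) = \left(-10\right) \left(-197\right) = 1970$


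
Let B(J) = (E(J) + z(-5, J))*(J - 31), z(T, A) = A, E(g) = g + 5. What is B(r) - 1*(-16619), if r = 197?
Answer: 82853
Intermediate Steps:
E(g) = 5 + g
B(J) = (-31 + J)*(5 + 2*J) (B(J) = ((5 + J) + J)*(J - 31) = (5 + 2*J)*(-31 + J) = (-31 + J)*(5 + 2*J))
B(r) - 1*(-16619) = (-155 - 57*197 + 2*197²) - 1*(-16619) = (-155 - 11229 + 2*38809) + 16619 = (-155 - 11229 + 77618) + 16619 = 66234 + 16619 = 82853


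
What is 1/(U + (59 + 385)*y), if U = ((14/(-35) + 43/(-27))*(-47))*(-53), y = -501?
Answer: -135/30700019 ≈ -4.3974e-6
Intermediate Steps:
U = -670079/135 (U = ((14*(-1/35) + 43*(-1/27))*(-47))*(-53) = ((-⅖ - 43/27)*(-47))*(-53) = -269/135*(-47)*(-53) = (12643/135)*(-53) = -670079/135 ≈ -4963.5)
1/(U + (59 + 385)*y) = 1/(-670079/135 + (59 + 385)*(-501)) = 1/(-670079/135 + 444*(-501)) = 1/(-670079/135 - 222444) = 1/(-30700019/135) = -135/30700019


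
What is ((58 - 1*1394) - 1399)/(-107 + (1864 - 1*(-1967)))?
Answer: -2735/3724 ≈ -0.73443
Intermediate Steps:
((58 - 1*1394) - 1399)/(-107 + (1864 - 1*(-1967))) = ((58 - 1394) - 1399)/(-107 + (1864 + 1967)) = (-1336 - 1399)/(-107 + 3831) = -2735/3724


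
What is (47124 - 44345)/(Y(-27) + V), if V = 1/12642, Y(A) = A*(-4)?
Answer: 35132118/1365337 ≈ 25.731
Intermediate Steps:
Y(A) = -4*A
V = 1/12642 ≈ 7.9101e-5
(47124 - 44345)/(Y(-27) + V) = (47124 - 44345)/(-4*(-27) + 1/12642) = 2779/(108 + 1/12642) = 2779/(1365337/12642) = 2779*(12642/1365337) = 35132118/1365337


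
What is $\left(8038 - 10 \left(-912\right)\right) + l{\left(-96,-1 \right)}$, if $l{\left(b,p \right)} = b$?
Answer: $17062$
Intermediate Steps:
$\left(8038 - 10 \left(-912\right)\right) + l{\left(-96,-1 \right)} = \left(8038 - 10 \left(-912\right)\right) - 96 = \left(8038 - -9120\right) - 96 = \left(8038 + 9120\right) - 96 = 17158 - 96 = 17062$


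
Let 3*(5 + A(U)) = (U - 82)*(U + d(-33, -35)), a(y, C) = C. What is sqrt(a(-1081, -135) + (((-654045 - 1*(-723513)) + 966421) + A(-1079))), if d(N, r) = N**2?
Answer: sqrt(1031879) ≈ 1015.8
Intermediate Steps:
A(U) = -5 + (-82 + U)*(1089 + U)/3 (A(U) = -5 + ((U - 82)*(U + (-33)**2))/3 = -5 + ((-82 + U)*(U + 1089))/3 = -5 + ((-82 + U)*(1089 + U))/3 = -5 + (-82 + U)*(1089 + U)/3)
sqrt(a(-1081, -135) + (((-654045 - 1*(-723513)) + 966421) + A(-1079))) = sqrt(-135 + (((-654045 - 1*(-723513)) + 966421) + (-29771 + (1/3)*(-1079)**2 + (1007/3)*(-1079)))) = sqrt(-135 + (((-654045 + 723513) + 966421) + (-29771 + (1/3)*1164241 - 1086553/3))) = sqrt(-135 + ((69468 + 966421) + (-29771 + 1164241/3 - 1086553/3))) = sqrt(-135 + (1035889 - 3875)) = sqrt(-135 + 1032014) = sqrt(1031879)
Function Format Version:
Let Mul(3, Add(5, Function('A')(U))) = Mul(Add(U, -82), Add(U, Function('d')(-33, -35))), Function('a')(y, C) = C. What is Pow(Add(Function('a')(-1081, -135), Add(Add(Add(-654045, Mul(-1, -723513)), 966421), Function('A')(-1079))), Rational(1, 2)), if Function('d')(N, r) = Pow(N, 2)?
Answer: Pow(1031879, Rational(1, 2)) ≈ 1015.8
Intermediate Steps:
Function('A')(U) = Add(-5, Mul(Rational(1, 3), Add(-82, U), Add(1089, U))) (Function('A')(U) = Add(-5, Mul(Rational(1, 3), Mul(Add(U, -82), Add(U, Pow(-33, 2))))) = Add(-5, Mul(Rational(1, 3), Mul(Add(-82, U), Add(U, 1089)))) = Add(-5, Mul(Rational(1, 3), Mul(Add(-82, U), Add(1089, U)))) = Add(-5, Mul(Rational(1, 3), Add(-82, U), Add(1089, U))))
Pow(Add(Function('a')(-1081, -135), Add(Add(Add(-654045, Mul(-1, -723513)), 966421), Function('A')(-1079))), Rational(1, 2)) = Pow(Add(-135, Add(Add(Add(-654045, Mul(-1, -723513)), 966421), Add(-29771, Mul(Rational(1, 3), Pow(-1079, 2)), Mul(Rational(1007, 3), -1079)))), Rational(1, 2)) = Pow(Add(-135, Add(Add(Add(-654045, 723513), 966421), Add(-29771, Mul(Rational(1, 3), 1164241), Rational(-1086553, 3)))), Rational(1, 2)) = Pow(Add(-135, Add(Add(69468, 966421), Add(-29771, Rational(1164241, 3), Rational(-1086553, 3)))), Rational(1, 2)) = Pow(Add(-135, Add(1035889, -3875)), Rational(1, 2)) = Pow(Add(-135, 1032014), Rational(1, 2)) = Pow(1031879, Rational(1, 2))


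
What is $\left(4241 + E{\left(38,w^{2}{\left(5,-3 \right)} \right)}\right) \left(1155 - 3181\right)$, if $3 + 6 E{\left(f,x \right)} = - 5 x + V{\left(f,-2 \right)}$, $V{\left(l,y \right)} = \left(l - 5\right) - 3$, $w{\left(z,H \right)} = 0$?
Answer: $-8601383$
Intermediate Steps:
$V{\left(l,y \right)} = -8 + l$ ($V{\left(l,y \right)} = \left(-5 + l\right) - 3 = -8 + l$)
$E{\left(f,x \right)} = - \frac{11}{6} - \frac{5 x}{6} + \frac{f}{6}$ ($E{\left(f,x \right)} = - \frac{1}{2} + \frac{- 5 x + \left(-8 + f\right)}{6} = - \frac{1}{2} + \frac{-8 + f - 5 x}{6} = - \frac{1}{2} - \left(\frac{4}{3} - \frac{f}{6} + \frac{5 x}{6}\right) = - \frac{11}{6} - \frac{5 x}{6} + \frac{f}{6}$)
$\left(4241 + E{\left(38,w^{2}{\left(5,-3 \right)} \right)}\right) \left(1155 - 3181\right) = \left(4241 - \left(- \frac{9}{2} + 0\right)\right) \left(1155 - 3181\right) = \left(4241 - - \frac{9}{2}\right) \left(-2026\right) = \left(4241 + \left(- \frac{11}{6} + 0 + \frac{19}{3}\right)\right) \left(-2026\right) = \left(4241 + \frac{9}{2}\right) \left(-2026\right) = \frac{8491}{2} \left(-2026\right) = -8601383$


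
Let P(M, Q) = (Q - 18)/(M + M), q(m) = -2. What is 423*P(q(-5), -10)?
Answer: 2961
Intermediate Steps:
P(M, Q) = (-18 + Q)/(2*M) (P(M, Q) = (-18 + Q)/((2*M)) = (-18 + Q)*(1/(2*M)) = (-18 + Q)/(2*M))
423*P(q(-5), -10) = 423*((½)*(-18 - 10)/(-2)) = 423*((½)*(-½)*(-28)) = 423*7 = 2961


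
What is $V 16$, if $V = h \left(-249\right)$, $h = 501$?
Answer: $-1995984$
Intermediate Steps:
$V = -124749$ ($V = 501 \left(-249\right) = -124749$)
$V 16 = \left(-124749\right) 16 = -1995984$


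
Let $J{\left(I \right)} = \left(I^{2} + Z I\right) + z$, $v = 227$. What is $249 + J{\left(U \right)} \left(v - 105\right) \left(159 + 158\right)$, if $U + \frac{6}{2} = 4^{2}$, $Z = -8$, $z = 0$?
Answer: $2514059$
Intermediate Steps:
$U = 13$ ($U = -3 + 4^{2} = -3 + 16 = 13$)
$J{\left(I \right)} = I^{2} - 8 I$ ($J{\left(I \right)} = \left(I^{2} - 8 I\right) + 0 = I^{2} - 8 I$)
$249 + J{\left(U \right)} \left(v - 105\right) \left(159 + 158\right) = 249 + 13 \left(-8 + 13\right) \left(227 - 105\right) \left(159 + 158\right) = 249 + 13 \cdot 5 \cdot 122 \cdot 317 = 249 + 65 \cdot 38674 = 249 + 2513810 = 2514059$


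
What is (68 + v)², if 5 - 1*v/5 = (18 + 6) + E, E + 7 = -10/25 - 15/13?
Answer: 42025/169 ≈ 248.67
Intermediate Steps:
E = -556/65 (E = -7 + (-10/25 - 15/13) = -7 + (-10*1/25 - 15*1/13) = -7 + (-⅖ - 15/13) = -7 - 101/65 = -556/65 ≈ -8.5538)
v = -679/13 (v = 25 - 5*((18 + 6) - 556/65) = 25 - 5*(24 - 556/65) = 25 - 5*1004/65 = 25 - 1004/13 = -679/13 ≈ -52.231)
(68 + v)² = (68 - 679/13)² = (205/13)² = 42025/169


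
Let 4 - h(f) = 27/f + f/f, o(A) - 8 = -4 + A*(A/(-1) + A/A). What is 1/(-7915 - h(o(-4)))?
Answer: -16/126715 ≈ -0.00012627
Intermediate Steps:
o(A) = 4 + A*(1 - A) (o(A) = 8 + (-4 + A*(A/(-1) + A/A)) = 8 + (-4 + A*(A*(-1) + 1)) = 8 + (-4 + A*(-A + 1)) = 8 + (-4 + A*(1 - A)) = 4 + A*(1 - A))
h(f) = 3 - 27/f (h(f) = 4 - (27/f + f/f) = 4 - (27/f + 1) = 4 - (1 + 27/f) = 4 + (-1 - 27/f) = 3 - 27/f)
1/(-7915 - h(o(-4))) = 1/(-7915 - (3 - 27/(4 - 4 - 1*(-4)²))) = 1/(-7915 - (3 - 27/(4 - 4 - 1*16))) = 1/(-7915 - (3 - 27/(4 - 4 - 16))) = 1/(-7915 - (3 - 27/(-16))) = 1/(-7915 - (3 - 27*(-1/16))) = 1/(-7915 - (3 + 27/16)) = 1/(-7915 - 1*75/16) = 1/(-7915 - 75/16) = 1/(-126715/16) = -16/126715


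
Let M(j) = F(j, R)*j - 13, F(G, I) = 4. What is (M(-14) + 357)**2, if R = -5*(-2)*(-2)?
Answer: 82944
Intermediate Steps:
R = -20 (R = 10*(-2) = -20)
M(j) = -13 + 4*j (M(j) = 4*j - 13 = -13 + 4*j)
(M(-14) + 357)**2 = ((-13 + 4*(-14)) + 357)**2 = ((-13 - 56) + 357)**2 = (-69 + 357)**2 = 288**2 = 82944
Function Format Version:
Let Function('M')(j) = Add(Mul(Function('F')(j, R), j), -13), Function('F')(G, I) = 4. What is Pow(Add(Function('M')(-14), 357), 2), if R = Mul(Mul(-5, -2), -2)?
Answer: 82944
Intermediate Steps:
R = -20 (R = Mul(10, -2) = -20)
Function('M')(j) = Add(-13, Mul(4, j)) (Function('M')(j) = Add(Mul(4, j), -13) = Add(-13, Mul(4, j)))
Pow(Add(Function('M')(-14), 357), 2) = Pow(Add(Add(-13, Mul(4, -14)), 357), 2) = Pow(Add(Add(-13, -56), 357), 2) = Pow(Add(-69, 357), 2) = Pow(288, 2) = 82944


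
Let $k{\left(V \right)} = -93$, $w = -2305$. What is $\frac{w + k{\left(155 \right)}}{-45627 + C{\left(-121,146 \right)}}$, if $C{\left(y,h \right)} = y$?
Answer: $\frac{1199}{22874} \approx 0.052418$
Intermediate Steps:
$\frac{w + k{\left(155 \right)}}{-45627 + C{\left(-121,146 \right)}} = \frac{-2305 - 93}{-45627 - 121} = - \frac{2398}{-45748} = \left(-2398\right) \left(- \frac{1}{45748}\right) = \frac{1199}{22874}$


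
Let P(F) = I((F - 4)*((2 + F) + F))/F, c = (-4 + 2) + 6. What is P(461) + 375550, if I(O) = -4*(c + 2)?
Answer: 173128526/461 ≈ 3.7555e+5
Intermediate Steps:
c = 4 (c = -2 + 6 = 4)
I(O) = -24 (I(O) = -4*(4 + 2) = -4*6 = -24)
P(F) = -24/F
P(461) + 375550 = -24/461 + 375550 = 173128526/461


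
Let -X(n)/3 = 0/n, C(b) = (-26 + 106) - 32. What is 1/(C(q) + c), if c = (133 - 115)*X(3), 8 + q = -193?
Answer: 1/48 ≈ 0.020833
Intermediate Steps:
q = -201 (q = -8 - 193 = -201)
C(b) = 48 (C(b) = 80 - 32 = 48)
X(n) = 0 (X(n) = -0/n = -3*0 = 0)
c = 0 (c = (133 - 115)*0 = 18*0 = 0)
1/(C(q) + c) = 1/(48 + 0) = 1/48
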